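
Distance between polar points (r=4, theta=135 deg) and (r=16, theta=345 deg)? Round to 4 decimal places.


d = sqrt(r1^2 + r2^2 - 2*r1*r2*cos(t2-t1))
d = sqrt(4^2 + 16^2 - 2*4*16*cos(345-135)) = 19.5666

19.5666


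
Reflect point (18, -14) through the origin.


Reflection through origin: (x, y) -> (-x, -y)
(18, -14) -> (-18, 14)

(-18, 14)


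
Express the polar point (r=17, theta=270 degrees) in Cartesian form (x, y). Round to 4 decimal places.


x = 17 * cos(270) = 0
y = 17 * sin(270) = -17

(0, -17)


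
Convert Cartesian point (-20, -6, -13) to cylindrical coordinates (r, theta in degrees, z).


r = sqrt((-20)^2 + (-6)^2) = 20.8806
theta = atan2(-6, -20) = 196.6992 deg
z = -13

r = 20.8806, theta = 196.6992 deg, z = -13


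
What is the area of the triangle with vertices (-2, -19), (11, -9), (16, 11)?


Area = |x1(y2-y3) + x2(y3-y1) + x3(y1-y2)| / 2
= |-2*(-9-11) + 11*(11--19) + 16*(-19--9)| / 2
= 105

105


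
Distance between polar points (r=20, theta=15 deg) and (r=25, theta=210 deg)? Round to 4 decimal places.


d = sqrt(r1^2 + r2^2 - 2*r1*r2*cos(t2-t1))
d = sqrt(20^2 + 25^2 - 2*20*25*cos(210-15)) = 44.6198

44.6198


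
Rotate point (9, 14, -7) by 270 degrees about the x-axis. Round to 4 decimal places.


x' = 9
y' = 14*cos(270) - -7*sin(270) = -7
z' = 14*sin(270) + -7*cos(270) = -14

(9, -7, -14)


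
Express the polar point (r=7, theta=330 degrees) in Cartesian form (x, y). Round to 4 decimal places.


x = 7 * cos(330) = 6.0622
y = 7 * sin(330) = -3.5

(6.0622, -3.5)


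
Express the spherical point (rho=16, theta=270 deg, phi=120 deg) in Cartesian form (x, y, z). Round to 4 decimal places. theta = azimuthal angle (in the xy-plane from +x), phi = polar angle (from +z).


x = 16 * sin(120) * cos(270) = 0
y = 16 * sin(120) * sin(270) = -13.8564
z = 16 * cos(120) = -8

(0, -13.8564, -8)


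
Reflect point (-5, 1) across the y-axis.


Reflection across y-axis: (x, y) -> (-x, y)
(-5, 1) -> (5, 1)

(5, 1)


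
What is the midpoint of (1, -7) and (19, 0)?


Midpoint = ((1+19)/2, (-7+0)/2) = (10, -3.5)

(10, -3.5)


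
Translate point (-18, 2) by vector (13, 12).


Translation: (x+dx, y+dy) = (-18+13, 2+12) = (-5, 14)

(-5, 14)


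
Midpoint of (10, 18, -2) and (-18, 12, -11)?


Midpoint = ((10+-18)/2, (18+12)/2, (-2+-11)/2) = (-4, 15, -6.5)

(-4, 15, -6.5)


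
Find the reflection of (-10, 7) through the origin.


Reflection through origin: (x, y) -> (-x, -y)
(-10, 7) -> (10, -7)

(10, -7)


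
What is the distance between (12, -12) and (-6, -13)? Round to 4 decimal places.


d = sqrt((-6-12)^2 + (-13--12)^2) = 18.0278

18.0278


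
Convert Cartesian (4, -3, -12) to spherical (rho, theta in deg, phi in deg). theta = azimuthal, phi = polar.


rho = sqrt(4^2 + (-3)^2 + (-12)^2) = 13
theta = atan2(-3, 4) = 323.1301 deg
phi = acos(-12/13) = 157.3801 deg

rho = 13, theta = 323.1301 deg, phi = 157.3801 deg


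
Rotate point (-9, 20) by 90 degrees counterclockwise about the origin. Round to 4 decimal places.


x' = -9*cos(90) - 20*sin(90) = -20
y' = -9*sin(90) + 20*cos(90) = -9

(-20, -9)


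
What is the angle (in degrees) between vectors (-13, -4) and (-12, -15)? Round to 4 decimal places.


dot = -13*-12 + -4*-15 = 216
|u| = 13.6015, |v| = 19.2094
cos(angle) = 0.8267
angle = 34.2375 degrees

34.2375 degrees


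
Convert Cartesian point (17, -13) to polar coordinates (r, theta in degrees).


r = sqrt(17^2 + (-13)^2) = 21.4009
theta = atan2(-13, 17) = 322.5946 degrees

r = 21.4009, theta = 322.5946 degrees


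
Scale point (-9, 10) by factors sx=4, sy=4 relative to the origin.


Scaling: (x*sx, y*sy) = (-9*4, 10*4) = (-36, 40)

(-36, 40)


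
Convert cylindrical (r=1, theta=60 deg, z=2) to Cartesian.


x = 1 * cos(60) = 0.5
y = 1 * sin(60) = 0.866
z = 2

(0.5, 0.866, 2)


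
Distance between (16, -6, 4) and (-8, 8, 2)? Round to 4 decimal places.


d = sqrt((-8-16)^2 + (8--6)^2 + (2-4)^2) = 27.8568

27.8568


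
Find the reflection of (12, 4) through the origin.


Reflection through origin: (x, y) -> (-x, -y)
(12, 4) -> (-12, -4)

(-12, -4)


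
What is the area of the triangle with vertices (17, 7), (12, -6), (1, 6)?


Area = |x1(y2-y3) + x2(y3-y1) + x3(y1-y2)| / 2
= |17*(-6-6) + 12*(6-7) + 1*(7--6)| / 2
= 101.5

101.5


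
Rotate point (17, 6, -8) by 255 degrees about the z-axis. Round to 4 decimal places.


x' = 17*cos(255) - 6*sin(255) = 1.3956
y' = 17*sin(255) + 6*cos(255) = -17.9737
z' = -8

(1.3956, -17.9737, -8)


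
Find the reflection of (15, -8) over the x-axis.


Reflection across x-axis: (x, y) -> (x, -y)
(15, -8) -> (15, 8)

(15, 8)


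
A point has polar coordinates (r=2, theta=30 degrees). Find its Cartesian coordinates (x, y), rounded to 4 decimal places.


x = 2 * cos(30) = 1.7321
y = 2 * sin(30) = 1

(1.7321, 1)


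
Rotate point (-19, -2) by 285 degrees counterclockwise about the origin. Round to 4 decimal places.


x' = -19*cos(285) - -2*sin(285) = -6.8494
y' = -19*sin(285) + -2*cos(285) = 17.835

(-6.8494, 17.835)


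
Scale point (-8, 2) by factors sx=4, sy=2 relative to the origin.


Scaling: (x*sx, y*sy) = (-8*4, 2*2) = (-32, 4)

(-32, 4)


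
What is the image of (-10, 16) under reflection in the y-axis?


Reflection across y-axis: (x, y) -> (-x, y)
(-10, 16) -> (10, 16)

(10, 16)


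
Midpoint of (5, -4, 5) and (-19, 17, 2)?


Midpoint = ((5+-19)/2, (-4+17)/2, (5+2)/2) = (-7, 6.5, 3.5)

(-7, 6.5, 3.5)


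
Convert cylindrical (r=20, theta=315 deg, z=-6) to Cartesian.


x = 20 * cos(315) = 14.1421
y = 20 * sin(315) = -14.1421
z = -6

(14.1421, -14.1421, -6)


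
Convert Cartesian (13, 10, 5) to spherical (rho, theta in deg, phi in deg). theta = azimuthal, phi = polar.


rho = sqrt(13^2 + 10^2 + 5^2) = 17.1464
theta = atan2(10, 13) = 37.5686 deg
phi = acos(5/17.1464) = 73.0459 deg

rho = 17.1464, theta = 37.5686 deg, phi = 73.0459 deg


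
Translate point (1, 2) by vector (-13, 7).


Translation: (x+dx, y+dy) = (1+-13, 2+7) = (-12, 9)

(-12, 9)


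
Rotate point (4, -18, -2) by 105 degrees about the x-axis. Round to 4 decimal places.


x' = 4
y' = -18*cos(105) - -2*sin(105) = 6.5906
z' = -18*sin(105) + -2*cos(105) = -16.869

(4, 6.5906, -16.869)


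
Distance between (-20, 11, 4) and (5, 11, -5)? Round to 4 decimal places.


d = sqrt((5--20)^2 + (11-11)^2 + (-5-4)^2) = 26.5707

26.5707


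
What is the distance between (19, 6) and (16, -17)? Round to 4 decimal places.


d = sqrt((16-19)^2 + (-17-6)^2) = 23.1948

23.1948


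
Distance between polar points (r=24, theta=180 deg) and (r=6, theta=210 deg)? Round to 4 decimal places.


d = sqrt(r1^2 + r2^2 - 2*r1*r2*cos(t2-t1))
d = sqrt(24^2 + 6^2 - 2*24*6*cos(210-180)) = 19.0417

19.0417


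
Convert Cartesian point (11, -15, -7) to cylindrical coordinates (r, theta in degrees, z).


r = sqrt(11^2 + (-15)^2) = 18.6011
theta = atan2(-15, 11) = 306.2538 deg
z = -7

r = 18.6011, theta = 306.2538 deg, z = -7


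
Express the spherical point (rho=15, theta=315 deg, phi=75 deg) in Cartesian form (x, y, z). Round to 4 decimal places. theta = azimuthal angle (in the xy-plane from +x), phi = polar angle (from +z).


x = 15 * sin(75) * cos(315) = 10.2452
y = 15 * sin(75) * sin(315) = -10.2452
z = 15 * cos(75) = 3.8823

(10.2452, -10.2452, 3.8823)


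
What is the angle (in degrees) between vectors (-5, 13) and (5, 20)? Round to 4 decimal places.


dot = -5*5 + 13*20 = 235
|u| = 13.9284, |v| = 20.6155
cos(angle) = 0.8184
angle = 35.0738 degrees

35.0738 degrees


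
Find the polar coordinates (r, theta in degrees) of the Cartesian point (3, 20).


r = sqrt(3^2 + 20^2) = 20.2237
theta = atan2(20, 3) = 81.4692 degrees

r = 20.2237, theta = 81.4692 degrees


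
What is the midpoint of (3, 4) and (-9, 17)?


Midpoint = ((3+-9)/2, (4+17)/2) = (-3, 10.5)

(-3, 10.5)


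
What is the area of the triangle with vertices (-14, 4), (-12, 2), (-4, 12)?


Area = |x1(y2-y3) + x2(y3-y1) + x3(y1-y2)| / 2
= |-14*(2-12) + -12*(12-4) + -4*(4-2)| / 2
= 18

18


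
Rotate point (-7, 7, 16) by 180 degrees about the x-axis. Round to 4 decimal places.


x' = -7
y' = 7*cos(180) - 16*sin(180) = -7
z' = 7*sin(180) + 16*cos(180) = -16

(-7, -7, -16)


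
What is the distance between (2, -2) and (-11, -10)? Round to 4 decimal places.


d = sqrt((-11-2)^2 + (-10--2)^2) = 15.2643

15.2643


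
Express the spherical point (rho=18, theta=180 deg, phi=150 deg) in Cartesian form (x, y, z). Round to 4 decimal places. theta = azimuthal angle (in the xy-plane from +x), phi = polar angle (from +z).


x = 18 * sin(150) * cos(180) = -9
y = 18 * sin(150) * sin(180) = 0
z = 18 * cos(150) = -15.5885

(-9, 0, -15.5885)


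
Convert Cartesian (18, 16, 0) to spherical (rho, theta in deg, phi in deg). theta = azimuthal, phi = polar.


rho = sqrt(18^2 + 16^2 + 0^2) = 24.0832
theta = atan2(16, 18) = 41.6335 deg
phi = acos(0/24.0832) = 90 deg

rho = 24.0832, theta = 41.6335 deg, phi = 90 deg


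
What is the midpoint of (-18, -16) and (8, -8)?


Midpoint = ((-18+8)/2, (-16+-8)/2) = (-5, -12)

(-5, -12)


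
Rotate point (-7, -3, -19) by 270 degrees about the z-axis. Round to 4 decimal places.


x' = -7*cos(270) - -3*sin(270) = -3
y' = -7*sin(270) + -3*cos(270) = 7
z' = -19

(-3, 7, -19)


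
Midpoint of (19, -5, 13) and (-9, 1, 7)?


Midpoint = ((19+-9)/2, (-5+1)/2, (13+7)/2) = (5, -2, 10)

(5, -2, 10)


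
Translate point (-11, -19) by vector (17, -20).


Translation: (x+dx, y+dy) = (-11+17, -19+-20) = (6, -39)

(6, -39)


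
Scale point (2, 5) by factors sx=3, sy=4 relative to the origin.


Scaling: (x*sx, y*sy) = (2*3, 5*4) = (6, 20)

(6, 20)


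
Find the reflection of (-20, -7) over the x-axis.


Reflection across x-axis: (x, y) -> (x, -y)
(-20, -7) -> (-20, 7)

(-20, 7)


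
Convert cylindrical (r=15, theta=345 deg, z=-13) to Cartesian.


x = 15 * cos(345) = 14.4889
y = 15 * sin(345) = -3.8823
z = -13

(14.4889, -3.8823, -13)


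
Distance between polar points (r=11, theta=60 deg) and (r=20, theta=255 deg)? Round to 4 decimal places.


d = sqrt(r1^2 + r2^2 - 2*r1*r2*cos(t2-t1))
d = sqrt(11^2 + 20^2 - 2*11*20*cos(255-60)) = 30.7572

30.7572


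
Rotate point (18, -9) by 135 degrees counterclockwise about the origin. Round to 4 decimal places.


x' = 18*cos(135) - -9*sin(135) = -6.364
y' = 18*sin(135) + -9*cos(135) = 19.0919

(-6.364, 19.0919)


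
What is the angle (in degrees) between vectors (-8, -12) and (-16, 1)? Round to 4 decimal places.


dot = -8*-16 + -12*1 = 116
|u| = 14.4222, |v| = 16.0312
cos(angle) = 0.5017
angle = 59.8863 degrees

59.8863 degrees


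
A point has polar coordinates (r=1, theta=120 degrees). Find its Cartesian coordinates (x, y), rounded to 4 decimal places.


x = 1 * cos(120) = -0.5
y = 1 * sin(120) = 0.866

(-0.5, 0.866)


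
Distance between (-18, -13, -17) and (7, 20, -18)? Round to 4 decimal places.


d = sqrt((7--18)^2 + (20--13)^2 + (-18--17)^2) = 41.4126

41.4126


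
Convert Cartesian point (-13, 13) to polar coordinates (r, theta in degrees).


r = sqrt((-13)^2 + 13^2) = 18.3848
theta = atan2(13, -13) = 135 degrees

r = 18.3848, theta = 135 degrees


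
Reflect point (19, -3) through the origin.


Reflection through origin: (x, y) -> (-x, -y)
(19, -3) -> (-19, 3)

(-19, 3)


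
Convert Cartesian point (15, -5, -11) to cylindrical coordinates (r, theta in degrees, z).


r = sqrt(15^2 + (-5)^2) = 15.8114
theta = atan2(-5, 15) = 341.5651 deg
z = -11

r = 15.8114, theta = 341.5651 deg, z = -11


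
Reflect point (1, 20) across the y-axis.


Reflection across y-axis: (x, y) -> (-x, y)
(1, 20) -> (-1, 20)

(-1, 20)


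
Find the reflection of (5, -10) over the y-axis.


Reflection across y-axis: (x, y) -> (-x, y)
(5, -10) -> (-5, -10)

(-5, -10)


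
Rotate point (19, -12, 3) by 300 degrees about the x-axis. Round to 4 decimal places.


x' = 19
y' = -12*cos(300) - 3*sin(300) = -3.4019
z' = -12*sin(300) + 3*cos(300) = 11.8923

(19, -3.4019, 11.8923)


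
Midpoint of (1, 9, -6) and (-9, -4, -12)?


Midpoint = ((1+-9)/2, (9+-4)/2, (-6+-12)/2) = (-4, 2.5, -9)

(-4, 2.5, -9)


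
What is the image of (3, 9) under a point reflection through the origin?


Reflection through origin: (x, y) -> (-x, -y)
(3, 9) -> (-3, -9)

(-3, -9)


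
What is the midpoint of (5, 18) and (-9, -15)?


Midpoint = ((5+-9)/2, (18+-15)/2) = (-2, 1.5)

(-2, 1.5)


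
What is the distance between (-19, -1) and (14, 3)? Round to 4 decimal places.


d = sqrt((14--19)^2 + (3--1)^2) = 33.2415

33.2415


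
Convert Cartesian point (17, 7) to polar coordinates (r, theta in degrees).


r = sqrt(17^2 + 7^2) = 18.3848
theta = atan2(7, 17) = 22.3801 degrees

r = 18.3848, theta = 22.3801 degrees


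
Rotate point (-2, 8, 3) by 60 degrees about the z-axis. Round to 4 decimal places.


x' = -2*cos(60) - 8*sin(60) = -7.9282
y' = -2*sin(60) + 8*cos(60) = 2.2679
z' = 3

(-7.9282, 2.2679, 3)


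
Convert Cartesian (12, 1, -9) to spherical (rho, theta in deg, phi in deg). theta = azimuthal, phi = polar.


rho = sqrt(12^2 + 1^2 + (-9)^2) = 15.0333
theta = atan2(1, 12) = 4.7636 deg
phi = acos(-9/15.0333) = 126.7748 deg

rho = 15.0333, theta = 4.7636 deg, phi = 126.7748 deg


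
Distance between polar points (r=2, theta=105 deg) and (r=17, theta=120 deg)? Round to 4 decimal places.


d = sqrt(r1^2 + r2^2 - 2*r1*r2*cos(t2-t1))
d = sqrt(2^2 + 17^2 - 2*2*17*cos(120-105)) = 15.077

15.077


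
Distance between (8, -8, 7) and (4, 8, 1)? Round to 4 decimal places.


d = sqrt((4-8)^2 + (8--8)^2 + (1-7)^2) = 17.5499

17.5499


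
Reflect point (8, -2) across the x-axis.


Reflection across x-axis: (x, y) -> (x, -y)
(8, -2) -> (8, 2)

(8, 2)


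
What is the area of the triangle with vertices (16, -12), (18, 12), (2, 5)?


Area = |x1(y2-y3) + x2(y3-y1) + x3(y1-y2)| / 2
= |16*(12-5) + 18*(5--12) + 2*(-12-12)| / 2
= 185

185


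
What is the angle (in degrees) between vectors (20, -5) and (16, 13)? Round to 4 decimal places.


dot = 20*16 + -5*13 = 255
|u| = 20.6155, |v| = 20.6155
cos(angle) = 0.6
angle = 53.1301 degrees

53.1301 degrees


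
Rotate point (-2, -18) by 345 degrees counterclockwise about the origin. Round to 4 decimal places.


x' = -2*cos(345) - -18*sin(345) = -6.5906
y' = -2*sin(345) + -18*cos(345) = -16.869

(-6.5906, -16.869)


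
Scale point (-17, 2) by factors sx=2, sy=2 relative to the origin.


Scaling: (x*sx, y*sy) = (-17*2, 2*2) = (-34, 4)

(-34, 4)


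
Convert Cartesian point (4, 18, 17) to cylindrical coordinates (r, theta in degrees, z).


r = sqrt(4^2 + 18^2) = 18.4391
theta = atan2(18, 4) = 77.4712 deg
z = 17

r = 18.4391, theta = 77.4712 deg, z = 17


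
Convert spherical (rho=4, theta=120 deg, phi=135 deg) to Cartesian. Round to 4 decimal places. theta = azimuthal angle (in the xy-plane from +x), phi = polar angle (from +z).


x = 4 * sin(135) * cos(120) = -1.4142
y = 4 * sin(135) * sin(120) = 2.4495
z = 4 * cos(135) = -2.8284

(-1.4142, 2.4495, -2.8284)


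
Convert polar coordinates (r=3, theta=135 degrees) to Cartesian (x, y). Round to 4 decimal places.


x = 3 * cos(135) = -2.1213
y = 3 * sin(135) = 2.1213

(-2.1213, 2.1213)


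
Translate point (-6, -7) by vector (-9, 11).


Translation: (x+dx, y+dy) = (-6+-9, -7+11) = (-15, 4)

(-15, 4)


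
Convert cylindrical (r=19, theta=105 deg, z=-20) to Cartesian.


x = 19 * cos(105) = -4.9176
y = 19 * sin(105) = 18.3526
z = -20

(-4.9176, 18.3526, -20)


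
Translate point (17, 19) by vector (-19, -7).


Translation: (x+dx, y+dy) = (17+-19, 19+-7) = (-2, 12)

(-2, 12)


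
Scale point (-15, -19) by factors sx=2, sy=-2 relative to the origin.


Scaling: (x*sx, y*sy) = (-15*2, -19*-2) = (-30, 38)

(-30, 38)


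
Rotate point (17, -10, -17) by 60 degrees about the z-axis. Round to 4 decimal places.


x' = 17*cos(60) - -10*sin(60) = 17.1603
y' = 17*sin(60) + -10*cos(60) = 9.7224
z' = -17

(17.1603, 9.7224, -17)


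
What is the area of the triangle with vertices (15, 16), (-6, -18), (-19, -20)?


Area = |x1(y2-y3) + x2(y3-y1) + x3(y1-y2)| / 2
= |15*(-18--20) + -6*(-20-16) + -19*(16--18)| / 2
= 200

200


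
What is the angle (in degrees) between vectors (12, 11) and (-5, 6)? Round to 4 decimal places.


dot = 12*-5 + 11*6 = 6
|u| = 16.2788, |v| = 7.8102
cos(angle) = 0.0472
angle = 87.2951 degrees

87.2951 degrees


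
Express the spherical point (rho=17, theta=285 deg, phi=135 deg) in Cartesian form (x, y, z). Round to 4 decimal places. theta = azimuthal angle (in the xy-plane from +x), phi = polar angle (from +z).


x = 17 * sin(135) * cos(285) = 3.1112
y = 17 * sin(135) * sin(285) = -11.6112
z = 17 * cos(135) = -12.0208

(3.1112, -11.6112, -12.0208)


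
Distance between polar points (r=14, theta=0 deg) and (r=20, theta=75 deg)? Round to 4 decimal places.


d = sqrt(r1^2 + r2^2 - 2*r1*r2*cos(t2-t1))
d = sqrt(14^2 + 20^2 - 2*14*20*cos(75-0)) = 21.2382

21.2382


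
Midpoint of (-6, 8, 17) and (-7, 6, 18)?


Midpoint = ((-6+-7)/2, (8+6)/2, (17+18)/2) = (-6.5, 7, 17.5)

(-6.5, 7, 17.5)


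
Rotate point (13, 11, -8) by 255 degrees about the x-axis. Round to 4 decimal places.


x' = 13
y' = 11*cos(255) - -8*sin(255) = -10.5744
z' = 11*sin(255) + -8*cos(255) = -8.5546

(13, -10.5744, -8.5546)


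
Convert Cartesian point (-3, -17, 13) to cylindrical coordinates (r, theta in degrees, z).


r = sqrt((-3)^2 + (-17)^2) = 17.2627
theta = atan2(-17, -3) = 259.992 deg
z = 13

r = 17.2627, theta = 259.992 deg, z = 13


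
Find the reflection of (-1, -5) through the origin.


Reflection through origin: (x, y) -> (-x, -y)
(-1, -5) -> (1, 5)

(1, 5)


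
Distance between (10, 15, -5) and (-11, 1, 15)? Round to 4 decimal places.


d = sqrt((-11-10)^2 + (1-15)^2 + (15--5)^2) = 32.2025

32.2025


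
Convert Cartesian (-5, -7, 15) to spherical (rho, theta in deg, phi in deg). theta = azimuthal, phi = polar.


rho = sqrt((-5)^2 + (-7)^2 + 15^2) = 17.2916
theta = atan2(-7, -5) = 234.4623 deg
phi = acos(15/17.2916) = 29.8338 deg

rho = 17.2916, theta = 234.4623 deg, phi = 29.8338 deg


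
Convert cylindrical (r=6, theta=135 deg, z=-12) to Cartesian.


x = 6 * cos(135) = -4.2426
y = 6 * sin(135) = 4.2426
z = -12

(-4.2426, 4.2426, -12)


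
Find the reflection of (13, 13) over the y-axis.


Reflection across y-axis: (x, y) -> (-x, y)
(13, 13) -> (-13, 13)

(-13, 13)


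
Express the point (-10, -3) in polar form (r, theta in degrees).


r = sqrt((-10)^2 + (-3)^2) = 10.4403
theta = atan2(-3, -10) = 196.6992 degrees

r = 10.4403, theta = 196.6992 degrees


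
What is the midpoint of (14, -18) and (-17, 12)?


Midpoint = ((14+-17)/2, (-18+12)/2) = (-1.5, -3)

(-1.5, -3)


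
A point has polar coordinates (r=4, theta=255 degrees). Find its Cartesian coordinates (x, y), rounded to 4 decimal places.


x = 4 * cos(255) = -1.0353
y = 4 * sin(255) = -3.8637

(-1.0353, -3.8637)


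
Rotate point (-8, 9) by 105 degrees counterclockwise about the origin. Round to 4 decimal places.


x' = -8*cos(105) - 9*sin(105) = -6.6228
y' = -8*sin(105) + 9*cos(105) = -10.0568

(-6.6228, -10.0568)


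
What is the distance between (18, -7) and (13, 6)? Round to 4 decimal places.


d = sqrt((13-18)^2 + (6--7)^2) = 13.9284

13.9284


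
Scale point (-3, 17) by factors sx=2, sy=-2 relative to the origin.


Scaling: (x*sx, y*sy) = (-3*2, 17*-2) = (-6, -34)

(-6, -34)


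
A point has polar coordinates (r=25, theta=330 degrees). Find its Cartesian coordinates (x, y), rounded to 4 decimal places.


x = 25 * cos(330) = 21.6506
y = 25 * sin(330) = -12.5

(21.6506, -12.5)


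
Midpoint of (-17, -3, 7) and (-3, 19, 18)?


Midpoint = ((-17+-3)/2, (-3+19)/2, (7+18)/2) = (-10, 8, 12.5)

(-10, 8, 12.5)


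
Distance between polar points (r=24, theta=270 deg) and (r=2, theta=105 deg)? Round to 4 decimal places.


d = sqrt(r1^2 + r2^2 - 2*r1*r2*cos(t2-t1))
d = sqrt(24^2 + 2^2 - 2*24*2*cos(105-270)) = 25.937

25.937


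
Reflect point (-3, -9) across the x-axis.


Reflection across x-axis: (x, y) -> (x, -y)
(-3, -9) -> (-3, 9)

(-3, 9)


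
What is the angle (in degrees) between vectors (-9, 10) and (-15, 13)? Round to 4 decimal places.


dot = -9*-15 + 10*13 = 265
|u| = 13.4536, |v| = 19.8494
cos(angle) = 0.9923
angle = 7.0984 degrees

7.0984 degrees


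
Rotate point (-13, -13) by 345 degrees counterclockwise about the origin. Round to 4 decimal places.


x' = -13*cos(345) - -13*sin(345) = -15.9217
y' = -13*sin(345) + -13*cos(345) = -9.1924

(-15.9217, -9.1924)


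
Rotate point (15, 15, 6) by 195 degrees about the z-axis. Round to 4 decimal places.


x' = 15*cos(195) - 15*sin(195) = -10.6066
y' = 15*sin(195) + 15*cos(195) = -18.3712
z' = 6

(-10.6066, -18.3712, 6)


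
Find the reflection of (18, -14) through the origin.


Reflection through origin: (x, y) -> (-x, -y)
(18, -14) -> (-18, 14)

(-18, 14)


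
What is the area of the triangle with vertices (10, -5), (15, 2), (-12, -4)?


Area = |x1(y2-y3) + x2(y3-y1) + x3(y1-y2)| / 2
= |10*(2--4) + 15*(-4--5) + -12*(-5-2)| / 2
= 79.5

79.5


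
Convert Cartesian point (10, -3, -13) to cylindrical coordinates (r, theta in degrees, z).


r = sqrt(10^2 + (-3)^2) = 10.4403
theta = atan2(-3, 10) = 343.3008 deg
z = -13

r = 10.4403, theta = 343.3008 deg, z = -13


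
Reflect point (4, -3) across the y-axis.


Reflection across y-axis: (x, y) -> (-x, y)
(4, -3) -> (-4, -3)

(-4, -3)


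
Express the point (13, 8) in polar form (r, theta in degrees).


r = sqrt(13^2 + 8^2) = 15.2643
theta = atan2(8, 13) = 31.6075 degrees

r = 15.2643, theta = 31.6075 degrees


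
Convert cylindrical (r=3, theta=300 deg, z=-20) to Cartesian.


x = 3 * cos(300) = 1.5
y = 3 * sin(300) = -2.5981
z = -20

(1.5, -2.5981, -20)


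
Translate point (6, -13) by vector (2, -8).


Translation: (x+dx, y+dy) = (6+2, -13+-8) = (8, -21)

(8, -21)


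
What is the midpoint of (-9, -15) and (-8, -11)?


Midpoint = ((-9+-8)/2, (-15+-11)/2) = (-8.5, -13)

(-8.5, -13)


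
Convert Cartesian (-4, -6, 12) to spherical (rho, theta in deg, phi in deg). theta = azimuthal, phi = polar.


rho = sqrt((-4)^2 + (-6)^2 + 12^2) = 14
theta = atan2(-6, -4) = 236.3099 deg
phi = acos(12/14) = 31.0027 deg

rho = 14, theta = 236.3099 deg, phi = 31.0027 deg


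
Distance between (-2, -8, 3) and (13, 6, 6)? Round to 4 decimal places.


d = sqrt((13--2)^2 + (6--8)^2 + (6-3)^2) = 20.7364

20.7364


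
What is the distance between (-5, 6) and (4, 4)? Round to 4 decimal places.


d = sqrt((4--5)^2 + (4-6)^2) = 9.2195

9.2195


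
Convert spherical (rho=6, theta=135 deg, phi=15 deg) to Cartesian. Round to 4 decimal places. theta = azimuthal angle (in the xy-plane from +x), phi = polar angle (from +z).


x = 6 * sin(15) * cos(135) = -1.0981
y = 6 * sin(15) * sin(135) = 1.0981
z = 6 * cos(15) = 5.7956

(-1.0981, 1.0981, 5.7956)


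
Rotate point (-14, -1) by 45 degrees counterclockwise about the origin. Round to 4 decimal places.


x' = -14*cos(45) - -1*sin(45) = -9.1924
y' = -14*sin(45) + -1*cos(45) = -10.6066

(-9.1924, -10.6066)


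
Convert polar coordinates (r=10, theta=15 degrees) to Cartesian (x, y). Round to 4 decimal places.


x = 10 * cos(15) = 9.6593
y = 10 * sin(15) = 2.5882

(9.6593, 2.5882)


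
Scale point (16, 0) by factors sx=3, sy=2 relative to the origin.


Scaling: (x*sx, y*sy) = (16*3, 0*2) = (48, 0)

(48, 0)


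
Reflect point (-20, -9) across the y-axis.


Reflection across y-axis: (x, y) -> (-x, y)
(-20, -9) -> (20, -9)

(20, -9)


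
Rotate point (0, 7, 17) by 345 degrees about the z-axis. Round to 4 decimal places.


x' = 0*cos(345) - 7*sin(345) = 1.8117
y' = 0*sin(345) + 7*cos(345) = 6.7615
z' = 17

(1.8117, 6.7615, 17)


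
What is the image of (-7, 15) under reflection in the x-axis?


Reflection across x-axis: (x, y) -> (x, -y)
(-7, 15) -> (-7, -15)

(-7, -15)


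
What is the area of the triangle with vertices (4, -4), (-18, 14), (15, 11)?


Area = |x1(y2-y3) + x2(y3-y1) + x3(y1-y2)| / 2
= |4*(14-11) + -18*(11--4) + 15*(-4-14)| / 2
= 264

264


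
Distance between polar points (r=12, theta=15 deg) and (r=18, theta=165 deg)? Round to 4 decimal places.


d = sqrt(r1^2 + r2^2 - 2*r1*r2*cos(t2-t1))
d = sqrt(12^2 + 18^2 - 2*12*18*cos(165-15)) = 29.0194

29.0194


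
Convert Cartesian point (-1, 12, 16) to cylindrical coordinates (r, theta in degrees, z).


r = sqrt((-1)^2 + 12^2) = 12.0416
theta = atan2(12, -1) = 94.7636 deg
z = 16

r = 12.0416, theta = 94.7636 deg, z = 16


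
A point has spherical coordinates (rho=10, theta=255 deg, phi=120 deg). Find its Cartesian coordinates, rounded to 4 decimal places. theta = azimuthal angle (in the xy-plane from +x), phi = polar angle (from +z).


x = 10 * sin(120) * cos(255) = -2.2414
y = 10 * sin(120) * sin(255) = -8.3652
z = 10 * cos(120) = -5

(-2.2414, -8.3652, -5)


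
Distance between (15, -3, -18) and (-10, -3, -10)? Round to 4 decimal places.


d = sqrt((-10-15)^2 + (-3--3)^2 + (-10--18)^2) = 26.2488

26.2488


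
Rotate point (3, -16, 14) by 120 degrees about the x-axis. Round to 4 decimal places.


x' = 3
y' = -16*cos(120) - 14*sin(120) = -4.1244
z' = -16*sin(120) + 14*cos(120) = -20.8564

(3, -4.1244, -20.8564)


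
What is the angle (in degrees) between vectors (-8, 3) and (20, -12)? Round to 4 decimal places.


dot = -8*20 + 3*-12 = -196
|u| = 8.544, |v| = 23.3238
cos(angle) = -0.9835
angle = 169.5923 degrees

169.5923 degrees


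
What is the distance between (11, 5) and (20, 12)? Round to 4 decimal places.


d = sqrt((20-11)^2 + (12-5)^2) = 11.4018

11.4018


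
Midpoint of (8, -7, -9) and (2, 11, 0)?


Midpoint = ((8+2)/2, (-7+11)/2, (-9+0)/2) = (5, 2, -4.5)

(5, 2, -4.5)


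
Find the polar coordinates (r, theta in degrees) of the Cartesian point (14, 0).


r = sqrt(14^2 + 0^2) = 14
theta = atan2(0, 14) = 0 degrees

r = 14, theta = 0 degrees


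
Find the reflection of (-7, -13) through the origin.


Reflection through origin: (x, y) -> (-x, -y)
(-7, -13) -> (7, 13)

(7, 13)


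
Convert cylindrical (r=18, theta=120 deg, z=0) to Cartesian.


x = 18 * cos(120) = -9
y = 18 * sin(120) = 15.5885
z = 0

(-9, 15.5885, 0)


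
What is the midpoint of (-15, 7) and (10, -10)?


Midpoint = ((-15+10)/2, (7+-10)/2) = (-2.5, -1.5)

(-2.5, -1.5)


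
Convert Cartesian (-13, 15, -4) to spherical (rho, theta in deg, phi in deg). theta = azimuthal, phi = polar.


rho = sqrt((-13)^2 + 15^2 + (-4)^2) = 20.2485
theta = atan2(15, -13) = 130.9144 deg
phi = acos(-4/20.2485) = 101.3935 deg

rho = 20.2485, theta = 130.9144 deg, phi = 101.3935 deg


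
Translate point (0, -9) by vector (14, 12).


Translation: (x+dx, y+dy) = (0+14, -9+12) = (14, 3)

(14, 3)


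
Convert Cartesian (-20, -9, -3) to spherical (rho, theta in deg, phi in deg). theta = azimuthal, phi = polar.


rho = sqrt((-20)^2 + (-9)^2 + (-3)^2) = 22.1359
theta = atan2(-9, -20) = 204.2277 deg
phi = acos(-3/22.1359) = 97.789 deg

rho = 22.1359, theta = 204.2277 deg, phi = 97.789 deg


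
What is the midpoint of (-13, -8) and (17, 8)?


Midpoint = ((-13+17)/2, (-8+8)/2) = (2, 0)

(2, 0)


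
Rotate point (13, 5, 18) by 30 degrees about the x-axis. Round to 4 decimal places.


x' = 13
y' = 5*cos(30) - 18*sin(30) = -4.6699
z' = 5*sin(30) + 18*cos(30) = 18.0885

(13, -4.6699, 18.0885)


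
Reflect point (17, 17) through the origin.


Reflection through origin: (x, y) -> (-x, -y)
(17, 17) -> (-17, -17)

(-17, -17)


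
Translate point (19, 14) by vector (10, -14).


Translation: (x+dx, y+dy) = (19+10, 14+-14) = (29, 0)

(29, 0)


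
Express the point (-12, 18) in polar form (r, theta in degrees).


r = sqrt((-12)^2 + 18^2) = 21.6333
theta = atan2(18, -12) = 123.6901 degrees

r = 21.6333, theta = 123.6901 degrees


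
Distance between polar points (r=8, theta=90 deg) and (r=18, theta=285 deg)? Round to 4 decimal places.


d = sqrt(r1^2 + r2^2 - 2*r1*r2*cos(t2-t1))
d = sqrt(8^2 + 18^2 - 2*8*18*cos(285-90)) = 25.8106

25.8106


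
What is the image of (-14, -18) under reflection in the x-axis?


Reflection across x-axis: (x, y) -> (x, -y)
(-14, -18) -> (-14, 18)

(-14, 18)


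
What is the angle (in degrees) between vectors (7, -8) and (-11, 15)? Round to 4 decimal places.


dot = 7*-11 + -8*15 = -197
|u| = 10.6301, |v| = 18.6011
cos(angle) = -0.9963
angle = 175.0679 degrees

175.0679 degrees


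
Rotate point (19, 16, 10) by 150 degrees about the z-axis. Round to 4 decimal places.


x' = 19*cos(150) - 16*sin(150) = -24.4545
y' = 19*sin(150) + 16*cos(150) = -4.3564
z' = 10

(-24.4545, -4.3564, 10)


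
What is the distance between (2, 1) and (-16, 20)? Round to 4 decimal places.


d = sqrt((-16-2)^2 + (20-1)^2) = 26.1725

26.1725


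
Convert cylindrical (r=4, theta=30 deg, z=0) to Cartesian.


x = 4 * cos(30) = 3.4641
y = 4 * sin(30) = 2
z = 0

(3.4641, 2, 0)


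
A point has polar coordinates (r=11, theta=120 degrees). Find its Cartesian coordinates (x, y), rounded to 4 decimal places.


x = 11 * cos(120) = -5.5
y = 11 * sin(120) = 9.5263

(-5.5, 9.5263)


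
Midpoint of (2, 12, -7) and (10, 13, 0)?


Midpoint = ((2+10)/2, (12+13)/2, (-7+0)/2) = (6, 12.5, -3.5)

(6, 12.5, -3.5)


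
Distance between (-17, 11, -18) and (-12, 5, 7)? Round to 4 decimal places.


d = sqrt((-12--17)^2 + (5-11)^2 + (7--18)^2) = 26.1916

26.1916


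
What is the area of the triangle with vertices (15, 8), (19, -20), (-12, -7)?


Area = |x1(y2-y3) + x2(y3-y1) + x3(y1-y2)| / 2
= |15*(-20--7) + 19*(-7-8) + -12*(8--20)| / 2
= 408

408


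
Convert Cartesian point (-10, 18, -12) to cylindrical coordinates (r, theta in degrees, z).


r = sqrt((-10)^2 + 18^2) = 20.5913
theta = atan2(18, -10) = 119.0546 deg
z = -12

r = 20.5913, theta = 119.0546 deg, z = -12


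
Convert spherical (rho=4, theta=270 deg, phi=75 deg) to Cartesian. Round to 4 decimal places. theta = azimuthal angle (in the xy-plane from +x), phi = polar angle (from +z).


x = 4 * sin(75) * cos(270) = 0
y = 4 * sin(75) * sin(270) = -3.8637
z = 4 * cos(75) = 1.0353

(0, -3.8637, 1.0353)


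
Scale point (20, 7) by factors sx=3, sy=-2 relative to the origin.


Scaling: (x*sx, y*sy) = (20*3, 7*-2) = (60, -14)

(60, -14)


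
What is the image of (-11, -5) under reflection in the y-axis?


Reflection across y-axis: (x, y) -> (-x, y)
(-11, -5) -> (11, -5)

(11, -5)


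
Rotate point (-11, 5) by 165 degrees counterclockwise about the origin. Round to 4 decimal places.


x' = -11*cos(165) - 5*sin(165) = 9.3311
y' = -11*sin(165) + 5*cos(165) = -7.6766

(9.3311, -7.6766)


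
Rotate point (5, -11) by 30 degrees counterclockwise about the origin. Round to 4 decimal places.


x' = 5*cos(30) - -11*sin(30) = 9.8301
y' = 5*sin(30) + -11*cos(30) = -7.0263

(9.8301, -7.0263)


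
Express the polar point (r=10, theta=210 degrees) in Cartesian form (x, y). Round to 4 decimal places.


x = 10 * cos(210) = -8.6603
y = 10 * sin(210) = -5

(-8.6603, -5)


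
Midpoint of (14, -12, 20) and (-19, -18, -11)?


Midpoint = ((14+-19)/2, (-12+-18)/2, (20+-11)/2) = (-2.5, -15, 4.5)

(-2.5, -15, 4.5)


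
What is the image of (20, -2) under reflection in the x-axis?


Reflection across x-axis: (x, y) -> (x, -y)
(20, -2) -> (20, 2)

(20, 2)


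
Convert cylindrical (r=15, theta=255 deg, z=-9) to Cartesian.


x = 15 * cos(255) = -3.8823
y = 15 * sin(255) = -14.4889
z = -9

(-3.8823, -14.4889, -9)


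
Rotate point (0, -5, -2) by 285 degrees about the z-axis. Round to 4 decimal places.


x' = 0*cos(285) - -5*sin(285) = -4.8296
y' = 0*sin(285) + -5*cos(285) = -1.2941
z' = -2

(-4.8296, -1.2941, -2)


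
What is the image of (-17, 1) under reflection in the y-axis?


Reflection across y-axis: (x, y) -> (-x, y)
(-17, 1) -> (17, 1)

(17, 1)


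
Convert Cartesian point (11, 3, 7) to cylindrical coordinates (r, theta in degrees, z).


r = sqrt(11^2 + 3^2) = 11.4018
theta = atan2(3, 11) = 15.2551 deg
z = 7

r = 11.4018, theta = 15.2551 deg, z = 7


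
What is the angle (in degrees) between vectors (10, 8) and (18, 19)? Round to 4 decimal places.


dot = 10*18 + 8*19 = 332
|u| = 12.8062, |v| = 26.1725
cos(angle) = 0.9905
angle = 7.8883 degrees

7.8883 degrees


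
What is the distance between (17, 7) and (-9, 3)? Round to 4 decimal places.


d = sqrt((-9-17)^2 + (3-7)^2) = 26.3059

26.3059


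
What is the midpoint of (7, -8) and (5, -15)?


Midpoint = ((7+5)/2, (-8+-15)/2) = (6, -11.5)

(6, -11.5)


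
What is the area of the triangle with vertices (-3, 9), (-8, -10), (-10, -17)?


Area = |x1(y2-y3) + x2(y3-y1) + x3(y1-y2)| / 2
= |-3*(-10--17) + -8*(-17-9) + -10*(9--10)| / 2
= 1.5

1.5


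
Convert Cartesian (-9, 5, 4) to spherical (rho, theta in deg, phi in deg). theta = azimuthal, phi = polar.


rho = sqrt((-9)^2 + 5^2 + 4^2) = 11.0454
theta = atan2(5, -9) = 150.9454 deg
phi = acos(4/11.0454) = 68.7681 deg

rho = 11.0454, theta = 150.9454 deg, phi = 68.7681 deg


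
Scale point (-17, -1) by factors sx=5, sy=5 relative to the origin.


Scaling: (x*sx, y*sy) = (-17*5, -1*5) = (-85, -5)

(-85, -5)


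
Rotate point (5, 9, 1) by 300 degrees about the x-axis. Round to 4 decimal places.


x' = 5
y' = 9*cos(300) - 1*sin(300) = 5.366
z' = 9*sin(300) + 1*cos(300) = -7.2942

(5, 5.366, -7.2942)


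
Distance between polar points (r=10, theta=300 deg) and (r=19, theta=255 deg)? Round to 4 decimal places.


d = sqrt(r1^2 + r2^2 - 2*r1*r2*cos(t2-t1))
d = sqrt(10^2 + 19^2 - 2*10*19*cos(255-300)) = 13.8672

13.8672


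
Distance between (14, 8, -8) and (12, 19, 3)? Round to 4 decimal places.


d = sqrt((12-14)^2 + (19-8)^2 + (3--8)^2) = 15.6844

15.6844


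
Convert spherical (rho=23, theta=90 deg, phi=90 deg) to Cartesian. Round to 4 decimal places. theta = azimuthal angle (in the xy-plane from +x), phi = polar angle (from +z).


x = 23 * sin(90) * cos(90) = 0
y = 23 * sin(90) * sin(90) = 23
z = 23 * cos(90) = 0

(0, 23, 0)


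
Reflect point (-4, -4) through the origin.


Reflection through origin: (x, y) -> (-x, -y)
(-4, -4) -> (4, 4)

(4, 4)


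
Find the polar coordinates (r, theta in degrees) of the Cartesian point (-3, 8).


r = sqrt((-3)^2 + 8^2) = 8.544
theta = atan2(8, -3) = 110.556 degrees

r = 8.544, theta = 110.556 degrees


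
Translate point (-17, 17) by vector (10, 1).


Translation: (x+dx, y+dy) = (-17+10, 17+1) = (-7, 18)

(-7, 18)


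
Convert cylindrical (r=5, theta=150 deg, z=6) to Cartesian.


x = 5 * cos(150) = -4.3301
y = 5 * sin(150) = 2.5
z = 6

(-4.3301, 2.5, 6)


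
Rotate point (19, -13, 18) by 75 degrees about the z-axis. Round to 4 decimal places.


x' = 19*cos(75) - -13*sin(75) = 17.4746
y' = 19*sin(75) + -13*cos(75) = 14.9879
z' = 18

(17.4746, 14.9879, 18)


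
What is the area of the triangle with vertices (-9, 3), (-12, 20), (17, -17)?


Area = |x1(y2-y3) + x2(y3-y1) + x3(y1-y2)| / 2
= |-9*(20--17) + -12*(-17-3) + 17*(3-20)| / 2
= 191

191


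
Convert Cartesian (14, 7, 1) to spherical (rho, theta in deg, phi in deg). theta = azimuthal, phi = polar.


rho = sqrt(14^2 + 7^2 + 1^2) = 15.6844
theta = atan2(7, 14) = 26.5651 deg
phi = acos(1/15.6844) = 86.3445 deg

rho = 15.6844, theta = 26.5651 deg, phi = 86.3445 deg


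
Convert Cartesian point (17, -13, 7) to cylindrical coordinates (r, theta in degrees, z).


r = sqrt(17^2 + (-13)^2) = 21.4009
theta = atan2(-13, 17) = 322.5946 deg
z = 7

r = 21.4009, theta = 322.5946 deg, z = 7


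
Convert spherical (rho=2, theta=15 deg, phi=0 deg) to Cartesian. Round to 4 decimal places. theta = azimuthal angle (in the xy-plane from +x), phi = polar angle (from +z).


x = 2 * sin(0) * cos(15) = 0
y = 2 * sin(0) * sin(15) = 0
z = 2 * cos(0) = 2

(0, 0, 2)


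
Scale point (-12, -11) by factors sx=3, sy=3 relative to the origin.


Scaling: (x*sx, y*sy) = (-12*3, -11*3) = (-36, -33)

(-36, -33)


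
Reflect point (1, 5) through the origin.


Reflection through origin: (x, y) -> (-x, -y)
(1, 5) -> (-1, -5)

(-1, -5)


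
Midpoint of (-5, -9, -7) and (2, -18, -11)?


Midpoint = ((-5+2)/2, (-9+-18)/2, (-7+-11)/2) = (-1.5, -13.5, -9)

(-1.5, -13.5, -9)


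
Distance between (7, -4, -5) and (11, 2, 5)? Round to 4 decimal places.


d = sqrt((11-7)^2 + (2--4)^2 + (5--5)^2) = 12.3288

12.3288


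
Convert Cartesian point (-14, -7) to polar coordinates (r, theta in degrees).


r = sqrt((-14)^2 + (-7)^2) = 15.6525
theta = atan2(-7, -14) = 206.5651 degrees

r = 15.6525, theta = 206.5651 degrees


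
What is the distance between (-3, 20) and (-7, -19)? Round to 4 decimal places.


d = sqrt((-7--3)^2 + (-19-20)^2) = 39.2046

39.2046


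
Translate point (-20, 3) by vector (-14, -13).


Translation: (x+dx, y+dy) = (-20+-14, 3+-13) = (-34, -10)

(-34, -10)


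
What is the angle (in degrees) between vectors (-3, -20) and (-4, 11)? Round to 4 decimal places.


dot = -3*-4 + -20*11 = -208
|u| = 20.2237, |v| = 11.7047
cos(angle) = -0.8787
angle = 151.4861 degrees

151.4861 degrees


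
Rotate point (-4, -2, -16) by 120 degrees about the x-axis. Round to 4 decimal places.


x' = -4
y' = -2*cos(120) - -16*sin(120) = 14.8564
z' = -2*sin(120) + -16*cos(120) = 6.2679

(-4, 14.8564, 6.2679)


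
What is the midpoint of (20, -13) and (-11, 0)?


Midpoint = ((20+-11)/2, (-13+0)/2) = (4.5, -6.5)

(4.5, -6.5)


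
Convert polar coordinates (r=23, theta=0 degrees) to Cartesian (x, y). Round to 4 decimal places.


x = 23 * cos(0) = 23
y = 23 * sin(0) = 0

(23, 0)


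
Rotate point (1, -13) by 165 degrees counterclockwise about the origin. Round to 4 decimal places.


x' = 1*cos(165) - -13*sin(165) = 2.3987
y' = 1*sin(165) + -13*cos(165) = 12.8159

(2.3987, 12.8159)


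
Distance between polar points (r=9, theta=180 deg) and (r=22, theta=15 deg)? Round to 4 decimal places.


d = sqrt(r1^2 + r2^2 - 2*r1*r2*cos(t2-t1))
d = sqrt(9^2 + 22^2 - 2*9*22*cos(15-180)) = 30.7816

30.7816


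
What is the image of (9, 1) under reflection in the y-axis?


Reflection across y-axis: (x, y) -> (-x, y)
(9, 1) -> (-9, 1)

(-9, 1)


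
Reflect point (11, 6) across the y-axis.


Reflection across y-axis: (x, y) -> (-x, y)
(11, 6) -> (-11, 6)

(-11, 6)


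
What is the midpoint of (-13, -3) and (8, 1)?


Midpoint = ((-13+8)/2, (-3+1)/2) = (-2.5, -1)

(-2.5, -1)


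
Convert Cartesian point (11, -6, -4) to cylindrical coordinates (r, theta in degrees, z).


r = sqrt(11^2 + (-6)^2) = 12.53
theta = atan2(-6, 11) = 331.3895 deg
z = -4

r = 12.53, theta = 331.3895 deg, z = -4


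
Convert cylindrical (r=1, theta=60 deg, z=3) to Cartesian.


x = 1 * cos(60) = 0.5
y = 1 * sin(60) = 0.866
z = 3

(0.5, 0.866, 3)


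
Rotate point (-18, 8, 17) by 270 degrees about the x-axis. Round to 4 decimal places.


x' = -18
y' = 8*cos(270) - 17*sin(270) = 17
z' = 8*sin(270) + 17*cos(270) = -8

(-18, 17, -8)


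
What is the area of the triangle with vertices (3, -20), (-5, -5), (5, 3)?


Area = |x1(y2-y3) + x2(y3-y1) + x3(y1-y2)| / 2
= |3*(-5-3) + -5*(3--20) + 5*(-20--5)| / 2
= 107

107


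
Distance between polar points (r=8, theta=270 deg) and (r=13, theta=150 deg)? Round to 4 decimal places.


d = sqrt(r1^2 + r2^2 - 2*r1*r2*cos(t2-t1))
d = sqrt(8^2 + 13^2 - 2*8*13*cos(150-270)) = 18.3576

18.3576
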